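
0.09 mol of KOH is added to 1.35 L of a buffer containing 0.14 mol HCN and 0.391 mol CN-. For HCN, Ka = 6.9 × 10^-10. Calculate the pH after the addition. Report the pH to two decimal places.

pH = 10.14

After neutralization: n(HCN) = 0.05 mol, n(CN-) = 0.481 mol.
pKa = −log(6.9 × 10^-10) = 9.161
Henderson–Hasselbalch with mole ratio 0.481/0.05: pH = 9.161 + (+0.983)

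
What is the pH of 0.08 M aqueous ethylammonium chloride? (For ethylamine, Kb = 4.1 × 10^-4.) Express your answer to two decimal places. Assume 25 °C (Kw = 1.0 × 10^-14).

pH = 5.85

C2H5NH3+ is the conjugate acid of the weak base C2H5NH2.
Ka = Kw/Kb = 1.0×10^-14 / 4.1 × 10^-4 = 2.44 × 10^-11
Let x = [H+] at equilibrium. Ka = x²/(0.08 − x).
Since Ka ≪ C₀, x ≈ √(Ka·C₀) = 1.40 × 10^-6 M.
pH = −log(1.40 × 10^-6) = 5.85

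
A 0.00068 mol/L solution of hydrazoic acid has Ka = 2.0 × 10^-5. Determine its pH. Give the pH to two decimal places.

pH = 3.97

HN3 ⇌ N3- + H+
From the ICE table, Ka = [H+]²/(0.00068 − [H+]) = 2.0 × 10^-5.
Here C₀/Ka ≈ 34, so the small-[H+] approximation fails. Use the quadratic:
[H+] = (−Ka + √(Ka² + 4·Ka·C₀))/2 = 1.07 × 10^-4 M
pH = −log(1.07 × 10^-4) = 3.97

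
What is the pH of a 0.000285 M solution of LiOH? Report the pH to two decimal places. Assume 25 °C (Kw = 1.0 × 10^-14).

pH = 10.45

LiOH is a strong base; [OH-] = 0.000285 M.
pOH = -log(0.000285) = 3.55
pH = 14.00 - 3.55 = 10.45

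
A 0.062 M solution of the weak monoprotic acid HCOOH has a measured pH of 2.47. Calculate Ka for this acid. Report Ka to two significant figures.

[H+] = 10^(-2.47) = 3.39 × 10^-3 M
At equilibrium [HA] = 0.062 − 3.39 × 10^-3 = 5.86 × 10^-2 M
Ka = [H+][A-]/[HA] = (3.39 × 10^-3)² / 5.86 × 10^-2 = 2.0 × 10^-4

Ka = 2.0 × 10^-4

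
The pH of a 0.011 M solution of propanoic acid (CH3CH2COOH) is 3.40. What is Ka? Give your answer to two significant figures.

Ka = 1.5 × 10^-5

[H+] = 10^(-3.40) = 3.98 × 10^-4 M
At equilibrium [HA] = 0.011 − 3.98 × 10^-4 = 1.06 × 10^-2 M
Ka = [H+][A-]/[HA] = (3.98 × 10^-4)² / 1.06 × 10^-2 = 1.5 × 10^-5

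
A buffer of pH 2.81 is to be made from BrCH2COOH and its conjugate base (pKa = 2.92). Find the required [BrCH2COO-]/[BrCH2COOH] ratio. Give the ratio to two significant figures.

ratio = 0.78

pH = pKa + log(r) ⇒ log(r) = 2.81 − 2.92 = -0.11
r = [BrCH2COO-]/[BrCH2COOH] = 10^(-0.11) = 0.776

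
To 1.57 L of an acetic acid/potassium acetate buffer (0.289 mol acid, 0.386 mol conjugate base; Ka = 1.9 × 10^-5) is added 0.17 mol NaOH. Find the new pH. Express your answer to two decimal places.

After neutralization: n(CH3COOH) = 0.119 mol, n(CH3COO-) = 0.556 mol.
pKa = −log(1.9 × 10^-5) = 4.721
Henderson–Hasselbalch with mole ratio 0.556/0.119: pH = 4.721 + (+0.670)

pH = 5.39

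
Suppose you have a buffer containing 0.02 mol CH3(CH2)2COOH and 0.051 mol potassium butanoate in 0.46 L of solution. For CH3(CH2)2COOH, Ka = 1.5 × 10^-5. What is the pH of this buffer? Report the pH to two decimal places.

pH = 5.23

pKa = −log(1.5 × 10^-5) = 4.824
Using pH = pKa + log([base]/[acid]) with [base]/[acid] = 0.051/0.02:
pH = 4.824 + (+0.407) = 5.23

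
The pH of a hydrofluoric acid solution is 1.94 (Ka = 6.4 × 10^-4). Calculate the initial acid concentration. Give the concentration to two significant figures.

C₀ = 2.2 × 10^-1 M

[H+] = 10^(-1.94) = 1.15 × 10^-2 M = x
Ka = x²/(C₀ − x) ⇒ C₀ = x + x²/Ka
C₀ = 1.15 × 10^-2 + (1.15 × 10^-2)²/(6.4 × 10^-4) = 2.18 × 10^-1 M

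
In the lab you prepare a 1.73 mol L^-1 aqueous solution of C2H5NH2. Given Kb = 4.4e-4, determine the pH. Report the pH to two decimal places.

C2H5NH2 + H2O ⇌ C2H5NH3+ + OH-
From the ICE table, Kb = [OH-]²/(1.73 − [OH-]) = 4.4 × 10^-4.
Neglecting [OH-] in the denominator: [OH-] = √(4.4 × 10^-4 × 1.73) = 2.76 × 10^-2 M
Check: 1.6% ionized — well under 5%, approximation valid.
pOH = 1.56, so pH = 14.00 − pOH = 12.44

pH = 12.44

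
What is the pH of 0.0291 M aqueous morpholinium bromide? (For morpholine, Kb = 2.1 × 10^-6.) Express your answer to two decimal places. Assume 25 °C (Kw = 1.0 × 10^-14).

pH = 4.93

C4H8ONH2+ is the conjugate acid of the weak base C4H8ONH.
Ka = Kw/Kb = 1.0×10^-14 / 2.1 × 10^-6 = 4.76 × 10^-9
From the ICE table, Ka = [H+]²/(0.0291 − [H+]) = 4.76 × 10^-9.
Since Ka ≪ C₀, [H+] ≈ √(Ka·C₀) = 1.18 × 10^-5 M.
([H+]/C₀ = 0.04% < 5%, so the approximation holds.)
pH = −log(1.18 × 10^-5) = 4.93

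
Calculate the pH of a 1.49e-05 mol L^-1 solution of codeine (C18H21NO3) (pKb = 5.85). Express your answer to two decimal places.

pH = 8.59

C18H21NO3 + H2O ⇌ C18H22NO3+ + OH-
Kb = 10^(−5.85) = 1.41 × 10^-6
From the ICE table, Kb = x²/(1.49e-05 − x) = 1.41 × 10^-6.
x is not negligible relative to C₀; solve x² + 1.41e-06·x − 2.1e-11 = 0.
x = (−Kb + √(Kb² + 4·Kb·C₀))/2 = 3.93 × 10^-6 M
pOH = −log(3.93 × 10^-6) = 5.41; pH = 14.00 − 5.41 = 8.59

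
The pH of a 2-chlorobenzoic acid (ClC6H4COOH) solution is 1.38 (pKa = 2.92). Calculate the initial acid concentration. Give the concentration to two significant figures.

[H+] = 10^(-1.38) = 4.17 × 10^-2 M = x
Ka = 10^(−2.92) = 1.20 × 10^-3
Ka = x²/(C₀ − x) ⇒ C₀ = x + x²/Ka
C₀ = 4.17 × 10^-2 + (4.17 × 10^-2)²/(1.20 × 10^-3) = 1.49 M

C₀ = 1.5 M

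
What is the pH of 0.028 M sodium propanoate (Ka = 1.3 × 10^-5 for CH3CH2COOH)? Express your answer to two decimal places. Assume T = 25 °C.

pH = 8.67

CH3CH2COO- is the conjugate base of the weak acid CH3CH2COOH.
Kb = Kw/Ka = 1.0×10^-14 / 1.3 × 10^-5 = 7.69 × 10^-10
Kb = x²/(0.028 − x) = 7.69 × 10^-10
Assume x ≪ 0.028: x ≈ √(7.69 × 10^-10 × 0.028) = 4.64 × 10^-6 M
Check: 0.017% ionized — well under 5%, approximation valid.
pOH = −log(4.64 × 10^-6) = 5.33; pH = 14.00 − 5.33 = 8.67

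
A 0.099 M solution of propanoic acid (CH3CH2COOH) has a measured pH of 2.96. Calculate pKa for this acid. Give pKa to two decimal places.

[H+] = 10^(-2.96) = 1.10 × 10^-3 M
At equilibrium [HA] = 0.099 − 1.10 × 10^-3 = 9.79 × 10^-2 M
Ka = [H+][A-]/[HA] = (1.10 × 10^-3)² / 9.79 × 10^-2 = 1.24 × 10^-5
pKa = -log(1.24 × 10^-5) = 4.91

pKa = 4.91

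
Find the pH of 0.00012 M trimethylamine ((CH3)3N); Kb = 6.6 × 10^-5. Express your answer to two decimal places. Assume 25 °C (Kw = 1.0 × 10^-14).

(CH3)3N + H2O ⇌ (CH3)3NH+ + OH-
From the ICE table, Kb = [OH-]²/(0.00012 − [OH-]) = 6.6 × 10^-5.
[OH-] is not negligible relative to C₀; solve [OH-]² + 6.6e-05·[OH-] − 7.92e-09 = 0.
[OH-] = [−6.6e-05 + √(6.6e-05² + 3.17e-08)]/2 = 6.19 × 10^-5 M
pOH = −log(6.19 × 10^-5) = 4.21; pH = 14.00 − 4.21 = 9.79

pH = 9.79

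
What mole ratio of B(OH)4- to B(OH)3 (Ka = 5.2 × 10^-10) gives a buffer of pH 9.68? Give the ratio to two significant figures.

pKa = -log(5.2 × 10^-10) = 9.284
pH = pKa + log(r) ⇒ log(r) = 9.68 − 9.284 = +0.396
r = [B(OH)4-]/[B(OH)3] = 10^(+0.396) = 2.49

ratio = 2.5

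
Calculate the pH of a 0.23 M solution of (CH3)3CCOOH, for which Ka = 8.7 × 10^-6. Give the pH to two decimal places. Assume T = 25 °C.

(CH3)3CCOOH ⇌ (CH3)3CCOO- + H+
From the ICE table, Ka = [H+]²/(0.23 − [H+]) = 8.7 × 10^-6.
Assume [H+] ≪ 0.23: [H+] ≈ √(8.7 × 10^-6 × 0.23) = 1.41 × 10^-3 M
Check: 0.62% ionized — well under 5%, approximation valid.
pH = −log[H+] = −log(1.41 × 10^-3) = 2.85

pH = 2.85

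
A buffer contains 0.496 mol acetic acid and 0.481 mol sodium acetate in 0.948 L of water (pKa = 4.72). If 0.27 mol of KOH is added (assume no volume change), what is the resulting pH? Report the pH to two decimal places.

pH = 5.24

After neutralization: n(CH3COOH) = 0.226 mol, n(CH3COO-) = 0.751 mol.
pH = pKa + log([A⁻]/[HA]) = 4.72 + log(0.751/0.226) = 4.72 +0.522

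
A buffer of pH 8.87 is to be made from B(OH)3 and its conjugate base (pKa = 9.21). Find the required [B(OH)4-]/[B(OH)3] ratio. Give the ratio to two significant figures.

pH = pKa + log(r) ⇒ log(r) = 8.87 − 9.21 = -0.34
r = [B(OH)4-]/[B(OH)3] = 10^(-0.34) = 0.457

ratio = 0.46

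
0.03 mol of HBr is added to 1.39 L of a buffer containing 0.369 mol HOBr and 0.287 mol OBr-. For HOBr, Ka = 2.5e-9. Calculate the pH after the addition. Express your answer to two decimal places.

After neutralization: n(HOBr) = 0.399 mol, n(OBr-) = 0.257 mol.
pKa = −log(2.5 × 10^-9) = 8.602
pH = pKa + log(n_OBr-/n_HOBr) = 8.602 + log(0.257/0.399) = 8.602 + (-0.191)

pH = 8.41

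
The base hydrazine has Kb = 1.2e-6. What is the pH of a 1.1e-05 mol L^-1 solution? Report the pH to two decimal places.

N2H4 + H2O ⇌ N2H5+ + OH-
Kb = x²/(1.1e-05 − x) = 1.2 × 10^-6
The 5% rule fails; solving x² + Kb·x − Kb·C₀ = 0 exactly:
x = [−1.2e-06 + √(1.2e-06² + 5.28e-11)]/2 = 3.08 × 10^-6 M
pOH = 5.51, so pH = 14.00 − pOH = 8.49

pH = 8.49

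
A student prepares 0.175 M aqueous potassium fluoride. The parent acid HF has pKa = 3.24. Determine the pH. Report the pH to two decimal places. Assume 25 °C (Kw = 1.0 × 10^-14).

pH = 8.24

F- is the conjugate base of the weak acid HF.
Ka = 10^(−3.24) = 5.75 × 10^-4
Kb = Kw/Ka = 1.0×10^-14 / 5.75 × 10^-4 = 1.74 × 10^-11
Kb = x²/(0.175 − x) = 1.74 × 10^-11
Assume x ≪ 0.175: x ≈ √(1.74 × 10^-11 × 0.175) = 1.74 × 10^-6 M
pOH = −log(1.74 × 10^-6) = 5.76; pH = 14.00 − 5.76 = 8.24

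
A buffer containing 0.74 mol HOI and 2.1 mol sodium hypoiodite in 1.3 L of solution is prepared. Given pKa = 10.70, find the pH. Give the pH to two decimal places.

pH = 11.15

Using pH = pKa + log([base]/[acid]) with [base]/[acid] = 2.1/0.74:
pH = 10.70 + (+0.453) = 11.15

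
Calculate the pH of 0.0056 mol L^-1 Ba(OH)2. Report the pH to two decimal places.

pH = 12.05

Ba(OH)2 is a strong base (each formula unit releases 2 OH-); [OH-] = 0.0112 M.
pOH = -log(0.0112) = 1.95
pH = 14.00 - 1.95 = 12.05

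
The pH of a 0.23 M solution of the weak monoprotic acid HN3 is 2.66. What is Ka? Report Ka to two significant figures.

Ka = 2.1 × 10^-5

[H+] = 10^(-2.66) = 2.19 × 10^-3 M
At equilibrium [HA] = 0.23 − 2.19 × 10^-3 = 2.28 × 10^-1 M
Ka = [H+][A-]/[HA] = (2.19 × 10^-3)² / 2.28 × 10^-1 = 2.1 × 10^-5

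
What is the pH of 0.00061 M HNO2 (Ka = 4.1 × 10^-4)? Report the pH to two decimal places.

pH = 3.47

HNO2 ⇌ NO2- + H+
Ka = x²/(0.00061 − x) = 4.1 × 10^-4
x is not negligible relative to C₀; solve x² + 0.00041·x − 2.5e-07 = 0.
x = (−Ka + √(Ka² + 4·Ka·C₀))/2 = 3.35 × 10^-4 M
pH = −log(3.35 × 10^-4) = 3.47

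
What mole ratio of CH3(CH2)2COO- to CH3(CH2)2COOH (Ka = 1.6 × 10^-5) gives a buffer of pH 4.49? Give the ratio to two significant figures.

pKa = -log(1.6 × 10^-5) = 4.796
pH = pKa + log(r) ⇒ log(r) = 4.49 − 4.796 = -0.306
r = [CH3(CH2)2COO-]/[CH3(CH2)2COOH] = 10^(-0.306) = 0.494

ratio = 0.49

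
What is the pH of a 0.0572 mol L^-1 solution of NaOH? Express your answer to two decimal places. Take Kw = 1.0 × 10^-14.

NaOH is a strong base; [OH-] = 0.0572 M.
pOH = -log(0.0572) = 1.24
pH = 14.00 - 1.24 = 12.76

pH = 12.76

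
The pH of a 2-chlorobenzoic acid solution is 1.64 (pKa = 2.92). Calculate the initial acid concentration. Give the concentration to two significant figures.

C₀ = 4.6 × 10^-1 M

[H+] = 10^(-1.64) = 2.29 × 10^-2 M = x
Ka = 10^(−2.92) = 1.20 × 10^-3
Ka = x²/(C₀ − x) ⇒ C₀ = x + x²/Ka
C₀ = 2.29 × 10^-2 + (2.29 × 10^-2)²/(1.20 × 10^-3) = 4.60 × 10^-1 M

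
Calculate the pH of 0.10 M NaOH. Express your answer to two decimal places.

NaOH is a strong base; [OH-] = 0.1 M.
pOH = -log(0.1) = 1.00
pH = 14.00 - 1.00 = 13.00

pH = 13.00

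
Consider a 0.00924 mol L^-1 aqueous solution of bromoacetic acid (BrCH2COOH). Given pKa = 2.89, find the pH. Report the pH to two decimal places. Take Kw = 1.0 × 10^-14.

BrCH2COOH ⇌ BrCH2COO- + H+
Ka = 10^(−2.89) = 1.29 × 10^-3
Ka = x²/(0.00924 − x) = 1.29 × 10^-3
The 5% rule fails; solving x² + Ka·x − Ka·C₀ = 0 exactly:
x = [−0.00129 + √(0.00129² + 4.77e-05)]/2 = 2.87 × 10^-3 M
pH = −log[H+] = −log(2.87 × 10^-3) = 2.54

pH = 2.54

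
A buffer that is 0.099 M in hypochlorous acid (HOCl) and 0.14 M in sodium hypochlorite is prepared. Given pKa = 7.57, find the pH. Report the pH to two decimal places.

pH = 7.72

Using pH = pKa + log([base]/[acid]) with [base]/[acid] = 0.14/0.099:
pH = 7.57 + (+0.150) = 7.72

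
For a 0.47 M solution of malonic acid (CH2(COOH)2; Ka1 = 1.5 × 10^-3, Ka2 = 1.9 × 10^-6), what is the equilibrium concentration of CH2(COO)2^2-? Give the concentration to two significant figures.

1.9 × 10^-6 M

First ionization gives [H+] ≈ [CH2(COOH)COO-] = 2.58 × 10^-2 M.
Second step: Ka2 = [H+][CH2(COO)2^2-]/[CH2(COOH)COO-] ≈ [CH2(COO)2^2-] (since [H+] ≈ [CH2(COOH)COO-]).
So [CH2(COO)2^2-] ≈ Ka2.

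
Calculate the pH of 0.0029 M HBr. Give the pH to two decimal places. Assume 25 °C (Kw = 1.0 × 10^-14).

HBr is a strong acid and dissociates completely, so [H+] = 0.0029 M.
pH = -log(0.0029) = 2.54

pH = 2.54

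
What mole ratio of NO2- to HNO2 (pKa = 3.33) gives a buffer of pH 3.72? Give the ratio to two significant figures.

pH = pKa + log(r) ⇒ log(r) = 3.72 − 3.33 = +0.39
r = [NO2-]/[HNO2] = 10^(+0.39) = 2.45

ratio = 2.5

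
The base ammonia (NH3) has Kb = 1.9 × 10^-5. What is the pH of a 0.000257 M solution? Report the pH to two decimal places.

NH3 + H2O ⇌ NH4+ + OH-
From the ICE table, Kb = [OH-]²/(0.000257 − [OH-]) = 1.9 × 10^-5.
The 5% rule fails; solving [OH-]² + Kb·[OH-] − Kb·C₀ = 0 exactly:
[OH-] = [−1.9e-05 + √(1.9e-05² + 1.95e-08)]/2 = 6.10 × 10^-5 M
pOH = −log(6.10 × 10^-5) = 4.21; pH = 14.00 − 4.21 = 9.79

pH = 9.79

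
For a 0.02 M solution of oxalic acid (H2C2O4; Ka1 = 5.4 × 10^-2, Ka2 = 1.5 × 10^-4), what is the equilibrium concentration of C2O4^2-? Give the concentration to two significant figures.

First ionization gives [H+] ≈ [HC2O4-] = 1.55 × 10^-2 M.
Second step: Ka2 = [H+][C2O4^2-]/[HC2O4-] ≈ [C2O4^2-] (since [H+] ≈ [HC2O4-]).
So [C2O4^2-] ≈ Ka2.

1.5 × 10^-4 M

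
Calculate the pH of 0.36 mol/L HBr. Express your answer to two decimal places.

pH = 0.44

HBr is a strong acid and dissociates completely, so [H+] = 0.36 M.
pH = -log(0.36) = 0.44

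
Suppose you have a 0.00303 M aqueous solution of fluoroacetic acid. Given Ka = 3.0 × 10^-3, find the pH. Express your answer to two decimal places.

FCH2COOH ⇌ FCH2COO- + H+
From the ICE table, Ka = x²/(0.00303 − x) = 3.0 × 10^-3.
Here C₀/Ka ≈ 1.01, so the small-x approximation fails. Use the quadratic:
x = [−0.003 + √(0.003² + 3.64e-05)]/2 = 1.87 × 10^-3 M
pH = −log(1.87 × 10^-3) = 2.73

pH = 2.73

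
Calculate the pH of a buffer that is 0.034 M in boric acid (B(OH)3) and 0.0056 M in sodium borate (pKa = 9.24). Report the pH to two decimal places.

pH = 8.46

Henderson–Hasselbalch: pH = pKa + log([B(OH)4-]/[B(OH)3]) = 9.24 + log(0.0056/0.034)
pH = 9.24 + (-0.783) = 8.46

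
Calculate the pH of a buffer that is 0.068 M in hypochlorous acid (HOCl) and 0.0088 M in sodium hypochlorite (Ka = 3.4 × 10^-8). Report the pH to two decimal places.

pKa = −log(3.4 × 10^-8) = 7.469
Henderson–Hasselbalch: pH = pKa + log([OCl-]/[HOCl]) = 7.469 + log(0.0088/0.068)
pH = 7.469 + (-0.888) = 6.58

pH = 6.58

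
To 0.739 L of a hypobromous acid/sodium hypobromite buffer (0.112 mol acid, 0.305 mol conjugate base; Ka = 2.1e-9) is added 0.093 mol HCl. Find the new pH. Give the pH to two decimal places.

pH = 8.69

Added H+ converts OBr- to HOBr: HOBr → 0.205 mol, OBr- → 0.212 mol.
pKa = −log(2.1 × 10^-9) = 8.678
pH = pKa + log(n_OBr-/n_HOBr) = 8.678 + log(0.212/0.205) = 8.678 + (+0.015)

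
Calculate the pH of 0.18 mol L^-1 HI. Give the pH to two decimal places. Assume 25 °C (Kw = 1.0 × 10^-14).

pH = 0.74

HI is a strong acid and dissociates completely, so [H+] = 0.18 M.
pH = -log(0.18) = 0.74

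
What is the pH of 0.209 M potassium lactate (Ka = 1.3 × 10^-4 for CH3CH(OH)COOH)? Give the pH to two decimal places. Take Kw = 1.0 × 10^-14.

pH = 8.60

CH3CH(OH)COO- is the conjugate base of the weak acid CH3CH(OH)COOH.
Kb = Kw/Ka = 1.0×10^-14 / 1.3 × 10^-4 = 7.69 × 10^-11
Kb = [OH-]²/(0.209 − [OH-]) = 7.69 × 10^-11
Assume [OH-] ≪ 0.209: [OH-] ≈ √(7.69 × 10^-11 × 0.209) = 4.01 × 10^-6 M
pOH = 5.40, so pH = 14.00 − pOH = 8.60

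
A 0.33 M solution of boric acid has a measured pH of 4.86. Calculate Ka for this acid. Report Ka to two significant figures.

Ka = 5.8 × 10^-10

[H+] = 10^(-4.86) = 1.38 × 10^-5 M
At equilibrium [HA] = 0.33 − 1.38 × 10^-5 = 3.30 × 10^-1 M
Ka = [H+][A-]/[HA] = (1.38 × 10^-5)² / 3.30 × 10^-1 = 5.8 × 10^-10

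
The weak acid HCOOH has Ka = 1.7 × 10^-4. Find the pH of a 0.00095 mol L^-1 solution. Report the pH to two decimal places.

HCOOH ⇌ HCOO- + H+
Let x = [H+] at equilibrium. Ka = x²/(0.00095 − x).
The 5% rule fails; solving x² + Ka·x − Ka·C₀ = 0 exactly:
x = [−0.00017 + √(0.00017² + 6.46e-07)]/2 = 3.26 × 10^-4 M
pH = −log[H+] = −log(3.26 × 10^-4) = 3.49

pH = 3.49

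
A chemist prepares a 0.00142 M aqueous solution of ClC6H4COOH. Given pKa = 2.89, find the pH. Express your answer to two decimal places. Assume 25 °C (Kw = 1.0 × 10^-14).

ClC6H4COOH ⇌ ClC6H4COO- + H+
Ka = 10^(−2.89) = 1.29 × 10^-3
From the ICE table, Ka = [H+]²/(0.00142 − [H+]) = 1.29 × 10^-3.
The 5% rule fails; solving [H+]² + Ka·[H+] − Ka·C₀ = 0 exactly:
[H+] = [−0.00129 + √(0.00129² + 7.33e-06)]/2 = 8.54 × 10^-4 M
pH = −log(8.54 × 10^-4) = 3.07

pH = 3.07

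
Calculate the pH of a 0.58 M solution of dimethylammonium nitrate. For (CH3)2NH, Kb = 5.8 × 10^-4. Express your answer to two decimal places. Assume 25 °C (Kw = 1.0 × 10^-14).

pH = 5.50

(CH3)2NH2+ is the conjugate acid of the weak base (CH3)2NH.
Ka = Kw/Kb = 1.0×10^-14 / 5.8 × 10^-4 = 1.72 × 10^-11
Ka = [H+]²/(0.58 − [H+]) = 1.72 × 10^-11
Assume [H+] ≪ 0.58: [H+] ≈ √(1.72 × 10^-11 × 0.58) = 3.16 × 10^-6 M
pH = −log[H+] = −log(3.16 × 10^-6) = 5.50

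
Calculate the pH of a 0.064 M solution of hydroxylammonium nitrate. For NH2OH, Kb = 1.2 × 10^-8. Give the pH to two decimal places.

pH = 3.64

NH3OH+ is the conjugate acid of the weak base NH2OH.
Ka = Kw/Kb = 1.0×10^-14 / 1.2 × 10^-8 = 8.33 × 10^-7
From the ICE table, Ka = [H+]²/(0.064 − [H+]) = 8.33 × 10^-7.
Since Ka ≪ C₀, [H+] ≈ √(Ka·C₀) = 2.31 × 10^-4 M.
([H+]/C₀ = 0.36% < 5%, so the approximation holds.)
pH = −log(2.31 × 10^-4) = 3.64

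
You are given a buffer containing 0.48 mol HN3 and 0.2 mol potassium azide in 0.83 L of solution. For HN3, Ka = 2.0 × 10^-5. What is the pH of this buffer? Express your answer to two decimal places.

pKa = −log(2.0 × 10^-5) = 4.699
Henderson–Hasselbalch: pH = pKa + log([N3-]/[HN3]) = 4.699 + log(0.2/0.48)
pH = 4.699 + (-0.380) = 4.32

pH = 4.32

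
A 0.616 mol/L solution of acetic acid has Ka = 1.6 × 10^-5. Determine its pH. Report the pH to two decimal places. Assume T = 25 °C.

pH = 2.50

CH3COOH ⇌ CH3COO- + H+
Ka = [H+]²/(0.616 − [H+]) = 1.6 × 10^-5
Neglecting [H+] in the denominator: [H+] = √(1.6 × 10^-5 × 0.616) = 3.14 × 10^-3 M
([H+]/C₀ = 0.51% < 5%, so the approximation holds.)
pH = −log[H+] = −log(3.14 × 10^-3) = 2.50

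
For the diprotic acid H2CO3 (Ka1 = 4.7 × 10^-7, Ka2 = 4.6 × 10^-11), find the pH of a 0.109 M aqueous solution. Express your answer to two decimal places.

Since Ka1 ≫ Ka2, the first ionization dominates [H+].
Ka1 = x²/(0.109 − x) = 4.7 × 10^-7
x ≈ √(4.7 × 10^-7 × 0.109) = 2.26 × 10^-4 M
pH = −log(2.26 × 10^-4) = 3.65

pH = 3.65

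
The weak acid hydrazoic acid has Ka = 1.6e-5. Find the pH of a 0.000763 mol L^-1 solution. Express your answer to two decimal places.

HN3 ⇌ N3- + H+
Ka = [H+]²/(0.000763 − [H+]) = 1.6 × 10^-5
[H+] is not negligible relative to C₀; solve [H+]² + 1.6e-05·[H+] − 1.22e-08 = 0.
[H+] = [−1.6e-05 + √(1.6e-05² + 4.88e-08)]/2 = 1.03 × 10^-4 M
pH = −log[H+] = −log(1.03 × 10^-4) = 3.99

pH = 3.99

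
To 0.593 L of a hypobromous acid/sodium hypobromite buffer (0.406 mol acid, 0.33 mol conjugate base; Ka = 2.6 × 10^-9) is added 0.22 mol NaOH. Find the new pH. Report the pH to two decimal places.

pH = 9.06

OH- converts HOBr to OBr-: HOBr → 0.186 mol, OBr- → 0.55 mol.
pKa = −log(2.6 × 10^-9) = 8.585
pH = pKa + log(n_OBr-/n_HOBr) = 8.585 + log(0.55/0.186) = 8.585 + (+0.471)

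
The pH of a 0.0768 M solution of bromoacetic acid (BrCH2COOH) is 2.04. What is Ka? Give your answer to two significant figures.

Ka = 1.2 × 10^-3

[H+] = 10^(-2.04) = 9.12 × 10^-3 M
At equilibrium [HA] = 0.0768 − 9.12 × 10^-3 = 6.77 × 10^-2 M
Ka = [H+][A-]/[HA] = (9.12 × 10^-3)² / 6.77 × 10^-2 = 1.2 × 10^-3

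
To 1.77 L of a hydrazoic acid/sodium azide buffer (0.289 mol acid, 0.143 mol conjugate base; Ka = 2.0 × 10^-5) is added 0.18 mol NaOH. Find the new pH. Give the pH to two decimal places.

pH = 5.17

OH- converts HN3 to N3-: HN3 → 0.109 mol, N3- → 0.323 mol.
pKa = −log(2.0 × 10^-5) = 4.699
pH = pKa + log(n_N3-/n_HN3) = 4.699 + log(0.323/0.109) = 4.699 + (+0.472)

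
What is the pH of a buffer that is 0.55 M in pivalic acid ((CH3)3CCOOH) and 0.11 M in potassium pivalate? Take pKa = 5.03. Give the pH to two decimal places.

pH = 4.33

Using pH = pKa + log([base]/[acid]) with [base]/[acid] = 0.11/0.55:
pH = 5.03 + (-0.699) = 4.33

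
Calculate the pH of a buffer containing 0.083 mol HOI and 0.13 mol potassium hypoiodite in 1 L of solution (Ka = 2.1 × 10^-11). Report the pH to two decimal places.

pKa = −log(2.1 × 10^-11) = 10.678
Using pH = pKa + log([base]/[acid]) with [base]/[acid] = 0.13/0.083:
pH = 10.678 + (+0.195) = 10.87

pH = 10.87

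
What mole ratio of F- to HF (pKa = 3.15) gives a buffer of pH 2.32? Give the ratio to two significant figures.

pH = pKa + log(r) ⇒ log(r) = 2.32 − 3.15 = -0.83
r = [F-]/[HF] = 10^(-0.83) = 0.148

ratio = 0.15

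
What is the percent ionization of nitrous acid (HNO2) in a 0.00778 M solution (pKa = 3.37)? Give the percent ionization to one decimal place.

HNO2 ⇌ NO2- + H+; let x = [H+] at equilibrium.
Ka = 10^(−3.37) = 4.27 × 10^-4
Ka = x²/(C₀ − x); solving the quadratic gives x = 1.62 × 10^-3 M.
% ionization = x/C₀ × 100% = 1.62 × 10^-3/0.00778 × 100% = 20.8%

20.8%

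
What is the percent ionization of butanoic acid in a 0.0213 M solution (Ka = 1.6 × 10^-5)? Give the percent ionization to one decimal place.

2.7%

CH3(CH2)2COOH ⇌ CH3(CH2)2COO- + H+; let x = [H+] at equilibrium.
x ≈ √(Ka·C₀) = √(1.6 × 10^-5 × 0.0213) = 5.84 × 10^-4 M
% ionization = x/C₀ × 100% = 5.84 × 10^-4/0.0213 × 100% = 2.7%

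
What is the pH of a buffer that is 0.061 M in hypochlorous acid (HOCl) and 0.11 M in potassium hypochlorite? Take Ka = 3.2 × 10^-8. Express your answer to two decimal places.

pKa = −log(3.2 × 10^-8) = 7.495
pH = pKa + log([A⁻]/[HA]) = 7.495 + log(0.11/0.061)
pH = 7.495 + (+0.256) = 7.75

pH = 7.75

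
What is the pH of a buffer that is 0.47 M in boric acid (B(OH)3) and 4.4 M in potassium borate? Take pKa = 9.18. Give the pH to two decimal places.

Using pH = pKa + log([base]/[acid]) with [base]/[acid] = 4.4/0.47:
pH = 9.18 + (+0.971) = 10.15

pH = 10.15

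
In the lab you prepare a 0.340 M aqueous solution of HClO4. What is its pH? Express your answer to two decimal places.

HClO4 is a strong acid and dissociates completely, so [H+] = 0.340 M.
pH = -log(0.34) = 0.47

pH = 0.47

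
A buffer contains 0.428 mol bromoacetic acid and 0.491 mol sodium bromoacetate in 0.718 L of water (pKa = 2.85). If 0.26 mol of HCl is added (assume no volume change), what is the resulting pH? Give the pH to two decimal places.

Added H+ converts BrCH2COO- to BrCH2COOH: BrCH2COOH → 0.688 mol, BrCH2COO- → 0.231 mol.
pH = pKa + log(n_BrCH2COO-/n_BrCH2COOH) = 2.85 + log(0.231/0.688) = 2.85 + (-0.474)

pH = 2.38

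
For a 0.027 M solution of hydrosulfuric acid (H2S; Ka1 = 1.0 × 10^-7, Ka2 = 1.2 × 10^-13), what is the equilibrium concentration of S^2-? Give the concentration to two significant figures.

First ionization gives [H+] ≈ [HS-] = 5.20 × 10^-5 M.
Second step: Ka2 = [H+][S^2-]/[HS-] ≈ [S^2-] (since [H+] ≈ [HS-]).
So [S^2-] ≈ Ka2.

1.2 × 10^-13 M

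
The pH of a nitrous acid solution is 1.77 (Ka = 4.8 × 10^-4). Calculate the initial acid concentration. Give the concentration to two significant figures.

[H+] = 10^(-1.77) = 1.70 × 10^-2 M = x
Ka = x²/(C₀ − x) ⇒ C₀ = x + x²/Ka
C₀ = 1.70 × 10^-2 + (1.70 × 10^-2)²/(4.8 × 10^-4) = 6.19 × 10^-1 M

C₀ = 6.2 × 10^-1 M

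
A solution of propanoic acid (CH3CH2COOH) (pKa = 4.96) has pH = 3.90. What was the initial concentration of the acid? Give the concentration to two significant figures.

C₀ = 1.6 × 10^-3 M

[H+] = 10^(-3.90) = 1.26 × 10^-4 M = x
Ka = 10^(−4.96) = 1.10 × 10^-5
Ka = x²/(C₀ − x) ⇒ C₀ = x + x²/Ka
C₀ = 1.26 × 10^-4 + (1.26 × 10^-4)²/(1.10 × 10^-5) = 1.57 × 10^-3 M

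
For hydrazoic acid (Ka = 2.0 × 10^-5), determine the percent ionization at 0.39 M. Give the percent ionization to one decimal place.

0.7%

HN3 ⇌ N3- + H+; let x = [H+] at equilibrium.
x ≈ √(Ka·C₀) = √(2.0 × 10^-5 × 0.39) = 2.79 × 10^-3 M
Fraction ionized = 2.79 × 10^-3 / 0.39 = 0.0072 → 0.7%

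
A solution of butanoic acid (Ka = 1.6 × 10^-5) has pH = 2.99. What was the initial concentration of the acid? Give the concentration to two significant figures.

C₀ = 6.6 × 10^-2 M

[H+] = 10^(-2.99) = 1.02 × 10^-3 M = x
Ka = x²/(C₀ − x) ⇒ C₀ = x + x²/Ka
C₀ = 1.02 × 10^-3 + (1.02 × 10^-3)²/(1.6 × 10^-5) = 6.60 × 10^-2 M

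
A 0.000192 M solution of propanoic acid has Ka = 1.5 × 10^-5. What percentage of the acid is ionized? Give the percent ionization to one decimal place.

CH3CH2COOH ⇌ CH3CH2COO- + H+; let x = [H+] at equilibrium.
Ka = x²/(C₀ − x); solving the quadratic gives x = 4.67 × 10^-5 M.
Fraction ionized = 4.67 × 10^-5 / 0.000192 = 0.2432 → 24.3%

24.3%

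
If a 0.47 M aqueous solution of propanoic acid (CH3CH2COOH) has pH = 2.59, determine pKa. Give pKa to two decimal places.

pKa = 4.85

[H+] = 10^(-2.59) = 2.57 × 10^-3 M
At equilibrium [HA] = 0.47 − 2.57 × 10^-3 = 4.67 × 10^-1 M
Ka = [H+][A-]/[HA] = (2.57 × 10^-3)² / 4.67 × 10^-1 = 1.41 × 10^-5
pKa = -log(1.41 × 10^-5) = 4.85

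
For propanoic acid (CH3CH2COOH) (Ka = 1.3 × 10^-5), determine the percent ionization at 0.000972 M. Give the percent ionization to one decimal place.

10.9%

CH3CH2COOH ⇌ CH3CH2COO- + H+; let x = [H+] at equilibrium.
Ka = x²/(C₀ − x); solving the quadratic gives x = 1.06 × 10^-4 M.
% ionization = x/C₀ × 100% = 1.06 × 10^-4/0.000972 × 100% = 10.9%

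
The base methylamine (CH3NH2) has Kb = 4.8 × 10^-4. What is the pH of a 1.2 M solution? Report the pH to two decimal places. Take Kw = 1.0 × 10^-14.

pH = 12.38

CH3NH2 + H2O ⇌ CH3NH3+ + OH-
From the ICE table, Kb = [OH-]²/(1.2 − [OH-]) = 4.8 × 10^-4.
Since Kb ≪ C₀, [OH-] ≈ √(Kb·C₀) = 2.40 × 10^-2 M.
pOH = 1.62, so pH = 14.00 − pOH = 12.38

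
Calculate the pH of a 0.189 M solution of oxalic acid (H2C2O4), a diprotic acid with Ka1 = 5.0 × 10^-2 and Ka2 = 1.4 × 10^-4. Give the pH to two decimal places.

pH = 1.12

Ka1 ≫ Ka2, so treat the first dissociation as the only significant source of H+.
Ka1 = x²/(0.189 − x) = 5.0 × 10^-2
Solving the quadratic: x = (−Ka1 + √(Ka1² + 4·Ka1·C₀))/2 = 7.54 × 10^-2 M
pH = −log(7.54 × 10^-2) = 1.12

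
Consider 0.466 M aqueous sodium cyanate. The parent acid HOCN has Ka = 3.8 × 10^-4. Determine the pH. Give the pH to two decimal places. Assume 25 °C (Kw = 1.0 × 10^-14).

pH = 8.54

OCN- is the conjugate base of the weak acid HOCN.
Kb = Kw/Ka = 1.0×10^-14 / 3.8 × 10^-4 = 2.63 × 10^-11
Kb = [OH-]²/(0.466 − [OH-]) = 2.63 × 10^-11
Since Kb ≪ C₀, [OH-] ≈ √(Kb·C₀) = 3.50 × 10^-6 M.
([OH-]/C₀ = 0.00075% < 5%, so the approximation holds.)
pOH = 5.46, so pH = 14.00 − pOH = 8.54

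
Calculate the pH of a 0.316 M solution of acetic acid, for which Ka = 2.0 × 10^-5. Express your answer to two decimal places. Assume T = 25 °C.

CH3COOH ⇌ CH3COO- + H+
From the ICE table, Ka = [H+]²/(0.316 − [H+]) = 2.0 × 10^-5.
Since Ka ≪ C₀, [H+] ≈ √(Ka·C₀) = 2.51 × 10^-3 M.
Check: 0.8% ionized — well under 5%, approximation valid.
pH = −log[H+] = −log(2.51 × 10^-3) = 2.60

pH = 2.60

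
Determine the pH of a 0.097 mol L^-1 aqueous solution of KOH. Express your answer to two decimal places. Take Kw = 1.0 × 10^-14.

pH = 12.99

KOH is a strong base; [OH-] = 0.097 M.
pOH = -log(0.097) = 1.01
pH = 14.00 - 1.01 = 12.99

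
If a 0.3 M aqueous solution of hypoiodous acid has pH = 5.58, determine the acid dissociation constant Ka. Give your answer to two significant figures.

[H+] = 10^(-5.58) = 2.63 × 10^-6 M
At equilibrium [HA] = 0.3 − 2.63 × 10^-6 = 3.00 × 10^-1 M
Ka = [H+][A-]/[HA] = (2.63 × 10^-6)² / 3.00 × 10^-1 = 2.3 × 10^-11

Ka = 2.3 × 10^-11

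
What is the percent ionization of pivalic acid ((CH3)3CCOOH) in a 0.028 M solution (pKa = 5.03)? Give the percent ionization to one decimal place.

1.8%

(CH3)3CCOOH ⇌ (CH3)3CCOO- + H+; let x = [H+] at equilibrium.
Ka = 10^(−5.03) = 9.33 × 10^-6
x ≈ √(Ka·C₀) = √(9.33 × 10^-6 × 0.028) = 5.11 × 10^-4 M
Fraction ionized = 5.11 × 10^-4 / 0.028 = 0.0182 → 1.8%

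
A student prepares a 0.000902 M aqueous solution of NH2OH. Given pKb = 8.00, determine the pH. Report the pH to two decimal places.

NH2OH + H2O ⇌ NH3OH+ + OH-
Kb = 10^(−8.00) = 1.00 × 10^-8
Let x = [OH-] at equilibrium. Kb = x²/(0.000902 − x).
Assume x ≪ 0.000902: x ≈ √(1.00 × 10^-8 × 0.000902) = 3.00 × 10^-6 M
(x/C₀ = 0.33% < 5%, so the approximation holds.)
pOH = −log(3.00 × 10^-6) = 5.52; pH = 14.00 − 5.52 = 8.48

pH = 8.48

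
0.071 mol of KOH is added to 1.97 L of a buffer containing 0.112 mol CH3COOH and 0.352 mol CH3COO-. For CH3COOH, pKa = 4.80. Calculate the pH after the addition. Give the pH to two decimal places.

After neutralization: n(CH3COOH) = 0.041 mol, n(CH3COO-) = 0.423 mol.
pH = pKa + log([A⁻]/[HA]) = 4.80 + log(0.423/0.041) = 4.80 +1.014

pH = 5.81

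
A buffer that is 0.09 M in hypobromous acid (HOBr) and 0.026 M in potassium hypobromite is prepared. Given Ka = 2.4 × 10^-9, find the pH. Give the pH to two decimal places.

pH = 8.08

pKa = −log(2.4 × 10^-9) = 8.620
Using pH = pKa + log([base]/[acid]) with [base]/[acid] = 0.026/0.09:
pH = 8.620 + (-0.539) = 8.08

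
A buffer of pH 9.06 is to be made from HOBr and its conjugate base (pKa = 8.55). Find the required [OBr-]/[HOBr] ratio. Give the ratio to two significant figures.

ratio = 3.2

pH = pKa + log(r) ⇒ log(r) = 9.06 − 8.55 = +0.51
r = [OBr-]/[HOBr] = 10^(+0.51) = 3.24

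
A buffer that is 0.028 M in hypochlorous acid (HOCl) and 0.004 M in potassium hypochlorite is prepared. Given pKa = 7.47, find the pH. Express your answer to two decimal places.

pH = 6.62

pH = pKa + log([A⁻]/[HA]) = 7.47 + log(0.004/0.028)
pH = 7.47 + (-0.845) = 6.62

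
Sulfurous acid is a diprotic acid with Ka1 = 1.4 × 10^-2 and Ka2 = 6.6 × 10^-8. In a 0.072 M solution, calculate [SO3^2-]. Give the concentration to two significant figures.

6.6 × 10^-8 M

First ionization gives [H+] ≈ [HSO3-] = 2.55 × 10^-2 M.
Second step: Ka2 = [H+][SO3^2-]/[HSO3-] ≈ [SO3^2-] (since [H+] ≈ [HSO3-]).
So [SO3^2-] ≈ Ka2.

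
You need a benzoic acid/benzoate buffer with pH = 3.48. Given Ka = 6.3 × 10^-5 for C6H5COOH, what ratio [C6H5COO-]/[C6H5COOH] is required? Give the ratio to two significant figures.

pKa = -log(6.3 × 10^-5) = 4.201
pH = pKa + log(r) ⇒ log(r) = 3.48 − 4.201 = -0.721
r = [C6H5COO-]/[C6H5COOH] = 10^(-0.721) = 0.19

ratio = 0.19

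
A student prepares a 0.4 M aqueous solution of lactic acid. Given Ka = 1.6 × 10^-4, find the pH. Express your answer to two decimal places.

pH = 2.10

CH3CH(OH)COOH ⇌ CH3CH(OH)COO- + H+
From the ICE table, Ka = [H+]²/(0.4 − [H+]) = 1.6 × 10^-4.
Assume [H+] ≪ 0.4: [H+] ≈ √(1.6 × 10^-4 × 0.4) = 8.00 × 10^-3 M
Check: 2% ionized — well under 5%, approximation valid.
pH = −log[H+] = −log(8.00 × 10^-3) = 2.10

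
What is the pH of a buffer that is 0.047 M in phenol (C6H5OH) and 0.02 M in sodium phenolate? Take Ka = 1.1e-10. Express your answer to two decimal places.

pKa = −log(1.1 × 10^-10) = 9.959
pH = pKa + log([A⁻]/[HA]) = 9.959 + log(0.02/0.047)
pH = 9.959 + (-0.371) = 9.59

pH = 9.59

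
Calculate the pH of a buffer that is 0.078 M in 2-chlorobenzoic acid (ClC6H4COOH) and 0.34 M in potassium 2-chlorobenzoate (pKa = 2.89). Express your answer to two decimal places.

pH = 3.53

Using pH = pKa + log([base]/[acid]) with [base]/[acid] = 0.34/0.078:
pH = 2.89 + (+0.639) = 3.53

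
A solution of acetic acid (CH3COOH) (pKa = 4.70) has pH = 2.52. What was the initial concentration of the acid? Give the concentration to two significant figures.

[H+] = 10^(-2.52) = 3.02 × 10^-3 M = x
Ka = 10^(−4.70) = 2.00 × 10^-5
Ka = x²/(C₀ − x) ⇒ C₀ = x + x²/Ka
C₀ = 3.02 × 10^-3 + (3.02 × 10^-3)²/(2.00 × 10^-5) = 4.59 × 10^-1 M

C₀ = 4.6 × 10^-1 M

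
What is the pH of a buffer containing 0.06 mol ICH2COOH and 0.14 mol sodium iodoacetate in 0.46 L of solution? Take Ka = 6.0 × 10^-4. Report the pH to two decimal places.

pH = 3.59

pKa = −log(6.0 × 10^-4) = 3.222
pH = pKa + log([A⁻]/[HA]) = 3.222 + log(0.14/0.06)
pH = 3.222 + (+0.368) = 3.59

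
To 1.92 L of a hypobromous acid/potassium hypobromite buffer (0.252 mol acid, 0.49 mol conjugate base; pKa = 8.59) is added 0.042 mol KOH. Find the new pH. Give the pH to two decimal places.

pH = 8.99

After neutralization: n(HOBr) = 0.21 mol, n(OBr-) = 0.532 mol.
pH = pKa + log(n_OBr-/n_HOBr) = 8.59 + log(0.532/0.21) = 8.59 + (+0.404)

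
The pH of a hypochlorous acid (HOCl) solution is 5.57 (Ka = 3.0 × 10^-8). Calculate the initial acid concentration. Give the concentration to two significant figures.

[H+] = 10^(-5.57) = 2.69 × 10^-6 M = x
Ka = x²/(C₀ − x) ⇒ C₀ = x + x²/Ka
C₀ = 2.69 × 10^-6 + (2.69 × 10^-6)²/(3.0 × 10^-8) = 2.44 × 10^-4 M

C₀ = 2.4 × 10^-4 M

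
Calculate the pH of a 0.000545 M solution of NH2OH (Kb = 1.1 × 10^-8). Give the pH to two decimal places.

pH = 8.39

NH2OH + H2O ⇌ NH3OH+ + OH-
From the ICE table, Kb = x²/(0.000545 − x) = 1.1 × 10^-8.
Assume x ≪ 0.000545: x ≈ √(1.1 × 10^-8 × 0.000545) = 2.45 × 10^-6 M
pOH = −log(2.45 × 10^-6) = 5.61; pH = 14.00 − 5.61 = 8.39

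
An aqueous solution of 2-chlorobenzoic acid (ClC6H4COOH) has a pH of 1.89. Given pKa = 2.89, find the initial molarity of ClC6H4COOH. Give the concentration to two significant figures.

[H+] = 10^(-1.89) = 1.29 × 10^-2 M = x
Ka = 10^(−2.89) = 1.29 × 10^-3
Ka = x²/(C₀ − x) ⇒ C₀ = x + x²/Ka
C₀ = 1.29 × 10^-2 + (1.29 × 10^-2)²/(1.29 × 10^-3) = 1.42 × 10^-1 M

C₀ = 1.4 × 10^-1 M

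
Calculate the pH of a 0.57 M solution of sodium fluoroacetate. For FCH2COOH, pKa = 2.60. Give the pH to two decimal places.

pH = 8.18

FCH2COO- is the conjugate base of the weak acid FCH2COOH.
Ka = 10^(−2.60) = 2.51 × 10^-3
Kb = Kw/Ka = 1.0×10^-14 / 2.51 × 10^-3 = 3.98 × 10^-12
From the ICE table, Kb = x²/(0.57 − x) = 3.98 × 10^-12.
Since Kb ≪ C₀, x ≈ √(Kb·C₀) = 1.51 × 10^-6 M.
Check: 0.00026% ionized — well under 5%, approximation valid.
pOH = 5.82, so pH = 14.00 − pOH = 8.18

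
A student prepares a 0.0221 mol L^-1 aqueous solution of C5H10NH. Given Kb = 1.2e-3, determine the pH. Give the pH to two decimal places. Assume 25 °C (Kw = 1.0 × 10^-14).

pH = 11.66

C5H10NH + H2O ⇌ C5H10NH2+ + OH-
Kb = [OH-]²/(0.0221 − [OH-]) = 1.2 × 10^-3
Here C₀/Kb ≈ 18.4, so the small-[OH-] approximation fails. Use the quadratic:
[OH-] = [−0.0012 + √(0.0012² + 0.000106)]/2 = 4.58 × 10^-3 M
pOH = −log(4.58 × 10^-3) = 2.34; pH = 14.00 − 2.34 = 11.66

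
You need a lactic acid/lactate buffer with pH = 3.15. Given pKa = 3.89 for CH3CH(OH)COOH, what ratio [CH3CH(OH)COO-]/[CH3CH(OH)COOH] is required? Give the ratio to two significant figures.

ratio = 0.18

pH = pKa + log(r) ⇒ log(r) = 3.15 − 3.89 = -0.74
r = [CH3CH(OH)COO-]/[CH3CH(OH)COOH] = 10^(-0.74) = 0.182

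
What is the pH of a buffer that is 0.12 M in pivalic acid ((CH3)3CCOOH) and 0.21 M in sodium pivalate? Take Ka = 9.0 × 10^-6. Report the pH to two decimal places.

pH = 5.29

pKa = −log(9.0 × 10^-6) = 5.046
Henderson–Hasselbalch: pH = pKa + log([(CH3)3CCOO-]/[(CH3)3CCOOH]) = 5.046 + log(0.21/0.12)
pH = 5.046 + (+0.243) = 5.29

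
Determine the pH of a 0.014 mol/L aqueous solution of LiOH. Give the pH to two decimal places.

pH = 12.15

LiOH is a strong base; [OH-] = 0.014 M.
pOH = -log(0.014) = 1.85
pH = 14.00 - 1.85 = 12.15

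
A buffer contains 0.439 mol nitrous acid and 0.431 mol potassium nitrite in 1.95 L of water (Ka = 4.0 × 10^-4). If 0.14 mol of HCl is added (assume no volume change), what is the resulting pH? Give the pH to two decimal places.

pH = 3.10

Added H+ converts NO2- to HNO2: HNO2 → 0.579 mol, NO2- → 0.291 mol.
pKa = −log(4.0 × 10^-4) = 3.398
pH = pKa + log(n_NO2-/n_HNO2) = 3.398 + log(0.291/0.579) = 3.398 + (-0.299)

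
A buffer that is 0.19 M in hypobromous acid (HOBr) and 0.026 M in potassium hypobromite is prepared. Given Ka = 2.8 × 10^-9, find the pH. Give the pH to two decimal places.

pKa = −log(2.8 × 10^-9) = 8.553
Henderson–Hasselbalch: pH = pKa + log([OBr-]/[HOBr]) = 8.553 + log(0.026/0.19)
pH = 8.553 + (-0.864) = 7.69

pH = 7.69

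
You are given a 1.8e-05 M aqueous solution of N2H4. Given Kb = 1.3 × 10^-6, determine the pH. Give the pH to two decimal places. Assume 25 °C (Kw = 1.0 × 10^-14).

pH = 8.63

N2H4 + H2O ⇌ N2H5+ + OH-
Kb = [OH-]²/(1.8e-05 − [OH-]) = 1.3 × 10^-6
The 5% rule fails; solving [OH-]² + Kb·[OH-] − Kb·C₀ = 0 exactly:
[OH-] = [−1.3e-06 + √(1.3e-06² + 9.36e-11)]/2 = 4.23 × 10^-6 M
pOH = 5.37, so pH = 14.00 − pOH = 8.63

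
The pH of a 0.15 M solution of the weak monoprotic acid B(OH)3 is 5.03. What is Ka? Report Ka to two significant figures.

[H+] = 10^(-5.03) = 9.33 × 10^-6 M
At equilibrium [HA] = 0.15 − 9.33 × 10^-6 = 1.50 × 10^-1 M
Ka = [H+][A-]/[HA] = (9.33 × 10^-6)² / 1.50 × 10^-1 = 5.8 × 10^-10

Ka = 5.8 × 10^-10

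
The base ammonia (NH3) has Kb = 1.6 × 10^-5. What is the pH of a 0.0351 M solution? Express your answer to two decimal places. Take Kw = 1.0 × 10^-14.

pH = 10.87

NH3 + H2O ⇌ NH4+ + OH-
From the ICE table, Kb = [OH-]²/(0.0351 − [OH-]) = 1.6 × 10^-5.
Assume [OH-] ≪ 0.0351: [OH-] ≈ √(1.6 × 10^-5 × 0.0351) = 7.49 × 10^-4 M
pOH = −log(7.49 × 10^-4) = 3.13; pH = 14.00 − 3.13 = 10.87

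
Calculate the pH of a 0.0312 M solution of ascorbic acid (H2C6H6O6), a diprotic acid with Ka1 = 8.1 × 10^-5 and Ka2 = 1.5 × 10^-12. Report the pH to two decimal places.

pH = 2.81

Since Ka1 ≫ Ka2, the first ionization dominates [H+].
Ka1 = x²/(0.0312 − x) = 8.1 × 10^-5
Solving the quadratic: x = (−Ka1 + √(Ka1² + 4·Ka1·C₀))/2 = 1.55 × 10^-3 M
pH = −log(1.55 × 10^-3) = 2.81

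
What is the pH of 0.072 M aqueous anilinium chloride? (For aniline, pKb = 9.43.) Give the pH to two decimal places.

C6H5NH3+ is the conjugate acid of the weak base C6H5NH2.
Kb = 10^(−9.43) = 3.72 × 10^-10
Ka = Kw/Kb = 1.0×10^-14 / 3.72 × 10^-10 = 2.69 × 10^-5
Ka = x²/(0.072 − x) = 2.69 × 10^-5
Assume x ≪ 0.072: x ≈ √(2.69 × 10^-5 × 0.072) = 1.39 × 10^-3 M
Check: 1.9% ionized — well under 5%, approximation valid.
pH = −log(1.39 × 10^-3) = 2.86

pH = 2.86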